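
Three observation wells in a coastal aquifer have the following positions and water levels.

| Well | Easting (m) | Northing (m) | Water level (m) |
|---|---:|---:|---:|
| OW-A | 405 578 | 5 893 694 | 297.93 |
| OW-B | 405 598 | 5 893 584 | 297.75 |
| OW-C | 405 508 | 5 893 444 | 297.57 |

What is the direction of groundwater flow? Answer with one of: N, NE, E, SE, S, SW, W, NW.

S

With h = a·x + b·y + c and OW-A as origin, the differences give:
  20·a + (-110)·b = -0.18
  (-70)·a + (-250)·b = -0.36
Eliminate b (×(-250) and ×(-110), subtract): -12700·a = 5.400 → a = ∂h/∂x = -0.0004252
Back-substitute: b = ∂h/∂y = +0.001559.
Flow = −∇h = (+0.0004252 east, -0.001559 north), which points south.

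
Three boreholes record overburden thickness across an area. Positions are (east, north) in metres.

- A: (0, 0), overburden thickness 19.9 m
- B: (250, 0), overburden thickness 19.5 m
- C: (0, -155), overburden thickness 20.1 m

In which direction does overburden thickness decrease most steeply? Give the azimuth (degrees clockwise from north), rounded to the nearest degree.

051°

∂d/∂x = (19.5 − 19.9) / (250 − 0) = -0.001600
∂d/∂y = (20.1 − 19.9) / (-155 − 0) = -0.001290
Steepest decrease is along −∇f: components (+0.001600 E, +0.001290 N).
Azimuth = atan2(+0.001600, +0.001290) = 51.1° ≈ 051°.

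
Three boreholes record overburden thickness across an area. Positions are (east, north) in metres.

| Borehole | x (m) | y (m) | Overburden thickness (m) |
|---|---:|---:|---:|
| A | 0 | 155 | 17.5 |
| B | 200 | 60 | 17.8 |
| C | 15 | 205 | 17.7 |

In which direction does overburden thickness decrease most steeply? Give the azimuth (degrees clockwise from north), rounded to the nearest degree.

224°

Taking A as reference: B−A = (200, -95, +0.3); C−A = (15, 50, +0.2).
Solve a·Δx + b·Δy = Δd: det = 200·50 − 15·(-95) = 11425.
∂d/∂x = [(+0.3)·50 − (+0.2)·(-95)] / 11425 = +0.002976
∂d/∂y = [200·(+0.2) − 15·(+0.3)] / 11425 = +0.003107
Steepest decrease is along −∇f: components (-0.002976 E, -0.003107 N).
Azimuth = atan2(-0.002976, -0.003107) = 223.8° ≈ 224°.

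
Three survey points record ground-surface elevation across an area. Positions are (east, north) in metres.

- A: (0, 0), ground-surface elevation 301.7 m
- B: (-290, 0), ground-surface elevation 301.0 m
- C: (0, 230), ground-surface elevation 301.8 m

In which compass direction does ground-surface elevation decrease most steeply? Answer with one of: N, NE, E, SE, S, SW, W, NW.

W

∂z/∂x = (301.0 − 301.7) / (-290 − 0) = +0.002414
∂z/∂y = (301.8 − 301.7) / (230 − 0) = +0.0004348
Steepest decrease is along −∇f = (-0.002414 E, -0.0004348 N) → west.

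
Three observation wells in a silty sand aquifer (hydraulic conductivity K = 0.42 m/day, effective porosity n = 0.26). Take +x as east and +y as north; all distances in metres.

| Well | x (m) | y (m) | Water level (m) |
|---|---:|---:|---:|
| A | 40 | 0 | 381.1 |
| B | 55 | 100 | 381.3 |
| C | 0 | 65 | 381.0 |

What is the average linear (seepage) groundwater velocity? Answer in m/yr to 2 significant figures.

2.8 m/yr

Differences from A: to B (Δx, Δy, Δh) = (15, 100, +0.2); to C = (-40, 65, -0.1).
Solve a·Δx + b·Δy = Δh: det = 15·65 − (-40)·100 = 4975.
∂h/∂x = [(+0.2)·65 − (-0.1)·100] / 4975 = +0.004623
∂h/∂y = [15·(-0.1) − (-40)·(+0.2)] / 4975 = +0.001307
|∇h| = √(0.004623² + 0.001307²) = 0.004804
Seepage velocity v = K·i/n = 0.42 × 0.004804 / 0.26 = 0.00776 m/day = 2.834 m/yr.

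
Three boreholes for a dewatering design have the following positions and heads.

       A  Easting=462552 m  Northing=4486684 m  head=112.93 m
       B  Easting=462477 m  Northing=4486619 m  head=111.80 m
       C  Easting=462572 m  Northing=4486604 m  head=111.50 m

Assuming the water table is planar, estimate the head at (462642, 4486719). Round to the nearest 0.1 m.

Taking A as reference: B−A = (-75, -65, -1.13); C−A = (20, -80, -1.43).
Solve a·Δx + b·Δy = Δh: det = (-75)·(-80) − 20·(-65) = 7300.
∂h/∂x = [(-1.13)·(-80) − (-1.43)·(-65)] / 7300 = -0.0003493
∂h/∂y = [(-75)·(-1.43) − 20·(-1.13)] / 7300 = +0.01779
h(462642, 4486719) = 112.93 + (-0.0003493)·(90) + (+0.01779)·(35) = 112.93 -0.031 +0.623 = 113.521 m.

113.5 m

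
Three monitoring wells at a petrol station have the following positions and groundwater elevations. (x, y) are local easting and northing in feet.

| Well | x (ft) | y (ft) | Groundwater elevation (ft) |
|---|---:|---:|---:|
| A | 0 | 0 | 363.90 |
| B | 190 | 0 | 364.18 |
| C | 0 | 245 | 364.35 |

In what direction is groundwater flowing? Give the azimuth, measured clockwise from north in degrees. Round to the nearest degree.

219°

∂h/∂x = (364.18 − 363.90) / (190 − 0) = +0.001474
∂h/∂y = (364.35 − 363.90) / (245 − 0) = +0.001837
Flow direction (−∇h) has components (-0.001474 E, -0.001837 N).
Azimuth = atan2(E, N) = atan2(-0.001474, -0.001837) = 218.7° ≈ 219°.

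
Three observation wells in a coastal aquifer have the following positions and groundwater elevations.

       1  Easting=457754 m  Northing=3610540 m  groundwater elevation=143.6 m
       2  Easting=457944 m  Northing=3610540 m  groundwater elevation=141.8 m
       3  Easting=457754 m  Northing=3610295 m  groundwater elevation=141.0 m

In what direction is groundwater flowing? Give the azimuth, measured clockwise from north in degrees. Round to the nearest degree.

∂h/∂x = (141.8 − 143.6) / (457944 − 457754) = -0.009474
∂h/∂y = (141.0 − 143.6) / (3610295 − 3610540) = +0.01061
Flow direction (−∇h) has components (+0.009474 E, -0.01061 N).
Azimuth = atan2(E, N) = atan2(+0.009474, -0.01061) = 138.2° ≈ 138°.

138°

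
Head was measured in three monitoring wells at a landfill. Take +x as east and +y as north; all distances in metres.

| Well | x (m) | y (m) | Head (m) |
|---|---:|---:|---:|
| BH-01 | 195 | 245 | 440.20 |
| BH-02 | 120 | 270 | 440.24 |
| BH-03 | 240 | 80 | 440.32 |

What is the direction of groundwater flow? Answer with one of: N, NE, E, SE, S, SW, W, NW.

NE

Differences from BH-01: to BH-02 (Δx, Δy, Δh) = (-75, 25, +0.04); to BH-03 = (45, -165, +0.12).
Determinant of the coordinate differences = (-75)·(-165) − 45·25 = 11250.
∂h/∂x = [(+0.04)·(-165) − (+0.12)·25] / 11250 = -0.0008533
∂h/∂y = [(-75)·(+0.12) − 45·(+0.04)] / 11250 = -0.0009600
Flow = −∇h = (+0.0008533 east, +0.0009600 north), which points northeast.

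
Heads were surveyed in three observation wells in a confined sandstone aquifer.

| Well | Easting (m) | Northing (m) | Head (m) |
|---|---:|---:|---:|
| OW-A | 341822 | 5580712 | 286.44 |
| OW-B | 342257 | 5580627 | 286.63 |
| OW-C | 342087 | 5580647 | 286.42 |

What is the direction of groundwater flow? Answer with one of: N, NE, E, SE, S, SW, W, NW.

Taking OW-A as reference: OW-B−OW-A = (435, -85, +0.19); OW-C−OW-A = (265, -65, -0.02).
Solve a·Δx + b·Δy = Δh: det = 435·(-65) − 265·(-85) = -5750.
∂h/∂x = [(+0.19)·(-65) − (-0.02)·(-85)] / -5750 = +0.002443
∂h/∂y = [435·(-0.02) − 265·(+0.19)] / -5750 = +0.01027
Flow = −∇h = (-0.002443 east, -0.01027 north), which points south.

S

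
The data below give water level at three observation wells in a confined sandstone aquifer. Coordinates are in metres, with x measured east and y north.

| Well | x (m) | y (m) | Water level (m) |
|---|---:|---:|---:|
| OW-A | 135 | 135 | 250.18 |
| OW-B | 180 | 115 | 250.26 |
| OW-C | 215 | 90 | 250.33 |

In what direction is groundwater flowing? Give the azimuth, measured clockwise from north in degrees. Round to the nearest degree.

300°

Taking OW-A as reference: OW-B−OW-A = (45, -20, +0.08); OW-C−OW-A = (80, -45, +0.15).
Solve a·Δx + b·Δy = Δh: det = 45·(-45) − 80·(-20) = -425.
∂h/∂x = [(+0.08)·(-45) − (+0.15)·(-20)] / -425 = +0.001412
∂h/∂y = [45·(+0.15) − 80·(+0.08)] / -425 = -0.0008235
Flow direction (−∇h) has components (-0.001412 E, +0.0008235 N).
Azimuth = atan2(E, N) = atan2(-0.001412, +0.0008235) = 300.3° ≈ 300°.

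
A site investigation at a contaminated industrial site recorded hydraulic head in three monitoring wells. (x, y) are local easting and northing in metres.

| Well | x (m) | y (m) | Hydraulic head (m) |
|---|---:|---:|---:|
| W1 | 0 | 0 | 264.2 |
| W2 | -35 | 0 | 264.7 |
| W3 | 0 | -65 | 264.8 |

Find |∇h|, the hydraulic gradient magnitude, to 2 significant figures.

0.017

∂h/∂x = (264.7 − 264.2) / (-35 − 0) = -0.01429
∂h/∂y = (264.8 − 264.2) / (-65 − 0) = -0.009231
|∇h| = √(-0.01429² + -0.009231²) = 0.01701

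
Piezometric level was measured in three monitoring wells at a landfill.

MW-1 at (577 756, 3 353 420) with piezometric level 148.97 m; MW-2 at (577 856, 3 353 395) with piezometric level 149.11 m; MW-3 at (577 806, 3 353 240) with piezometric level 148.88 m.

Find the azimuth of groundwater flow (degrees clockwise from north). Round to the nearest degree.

240°

With h = a·x + b·y + c and MW-1 as origin, the differences give:
  100·a + (-25)·b = +0.14
  50·a + (-180)·b = -0.09
Eliminate b (×(-180) and ×(-25), subtract): -16750·a = -27.450 → a = ∂h/∂x = +0.001639
Back-substitute: b = ∂h/∂y = +0.0009552.
Flow direction (−∇h) has components (-0.001639 E, -0.0009552 N).
Azimuth = atan2(E, N) = atan2(-0.001639, -0.0009552) = 239.8° ≈ 240°.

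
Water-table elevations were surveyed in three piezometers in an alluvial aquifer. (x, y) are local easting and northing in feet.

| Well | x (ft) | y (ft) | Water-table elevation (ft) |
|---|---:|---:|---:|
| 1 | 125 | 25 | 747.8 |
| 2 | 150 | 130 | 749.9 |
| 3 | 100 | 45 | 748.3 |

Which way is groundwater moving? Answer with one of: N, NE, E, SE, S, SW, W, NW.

S

With h = a·x + b·y + c and 1 as origin, the differences give:
  25·a + 105·b = +2.1
  (-25)·a + 20·b = +0.5
Eliminate b (×20 and ×105, subtract): 3125·a = -10.50 → a = ∂h/∂x = -0.003360
Back-substitute: b = ∂h/∂y = +0.02080.
Flow = −∇h = (+0.003360 east, -0.02080 north), which points south.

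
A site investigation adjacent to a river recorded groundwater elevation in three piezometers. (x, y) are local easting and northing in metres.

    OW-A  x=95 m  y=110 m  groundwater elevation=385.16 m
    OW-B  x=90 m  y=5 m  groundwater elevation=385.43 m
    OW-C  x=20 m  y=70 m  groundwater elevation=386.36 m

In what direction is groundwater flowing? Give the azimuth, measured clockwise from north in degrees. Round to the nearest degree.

083°

Differences from OW-A: to OW-B (Δx, Δy, Δh) = (-5, -105, +0.27); to OW-C = (-75, -40, +1.20).
Solve a·Δx + b·Δy = Δh: det = (-5)·(-40) − (-75)·(-105) = -7675.
∂h/∂x = [(+0.27)·(-40) − (+1.20)·(-105)] / -7675 = -0.01501
∂h/∂y = [(-5)·(+1.20) − (-75)·(+0.27)] / -7675 = -0.001857
Flow direction (−∇h) has components (+0.01501 E, +0.001857 N).
Azimuth = atan2(E, N) = atan2(+0.01501, +0.001857) = 82.9° ≈ 083°.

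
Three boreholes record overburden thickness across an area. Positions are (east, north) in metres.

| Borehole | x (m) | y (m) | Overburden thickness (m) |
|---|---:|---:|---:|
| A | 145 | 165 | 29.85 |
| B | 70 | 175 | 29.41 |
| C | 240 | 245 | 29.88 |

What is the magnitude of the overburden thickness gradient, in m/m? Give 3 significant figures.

0.00765 m/m

With d = a·x + b·y + c and A as origin, the differences give:
  (-75)·a + 10·b = -0.44
  95·a + 80·b = +0.03
Eliminate b (×80 and ×10, subtract): -6950·a = -35.500 → a = ∂d/∂x = +0.005108
Back-substitute: b = ∂d/∂y = -0.005691.
|∇f| = √(0.005108² + -0.005691²) = 0.007647 m/m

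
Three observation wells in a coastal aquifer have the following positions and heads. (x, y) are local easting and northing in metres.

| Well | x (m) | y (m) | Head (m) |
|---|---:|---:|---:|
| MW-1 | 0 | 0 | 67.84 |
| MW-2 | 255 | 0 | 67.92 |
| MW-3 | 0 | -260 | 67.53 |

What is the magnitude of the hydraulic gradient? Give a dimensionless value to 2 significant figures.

∂h/∂x = (67.92 − 67.84) / (255 − 0) = +0.0003137
∂h/∂y = (67.53 − 67.84) / (-260 − 0) = +0.001192
|∇h| = √(0.0003137² + 0.001192²) = 0.001233

0.0012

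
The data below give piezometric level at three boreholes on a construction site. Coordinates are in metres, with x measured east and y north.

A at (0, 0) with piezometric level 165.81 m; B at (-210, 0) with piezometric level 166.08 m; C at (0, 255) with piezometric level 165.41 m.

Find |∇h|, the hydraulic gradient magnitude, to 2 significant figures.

0.0020

∂h/∂x = (166.08 − 165.81) / (-210 − 0) = -0.001286
∂h/∂y = (165.41 − 165.81) / (255 − 0) = -0.001569
|∇h| = √(-0.001286² + -0.001569²) = 0.002029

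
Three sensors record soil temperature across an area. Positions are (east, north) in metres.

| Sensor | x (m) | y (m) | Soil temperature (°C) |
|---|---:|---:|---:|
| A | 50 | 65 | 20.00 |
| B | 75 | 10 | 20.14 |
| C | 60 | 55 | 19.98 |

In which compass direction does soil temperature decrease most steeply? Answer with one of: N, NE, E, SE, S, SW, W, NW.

NE

With T = a·x + b·y + c and A as origin, the differences give:
  25·a + (-55)·b = +0.14
  10·a + (-10)·b = -0.02
Eliminate b (×(-10) and ×(-55), subtract): 300·a = -2.500 → a = ∂T/∂x = -0.008333
Back-substitute: b = ∂T/∂y = -0.006333.
Steepest decrease is along −∇f = (+0.008333 E, +0.006333 N) → northeast.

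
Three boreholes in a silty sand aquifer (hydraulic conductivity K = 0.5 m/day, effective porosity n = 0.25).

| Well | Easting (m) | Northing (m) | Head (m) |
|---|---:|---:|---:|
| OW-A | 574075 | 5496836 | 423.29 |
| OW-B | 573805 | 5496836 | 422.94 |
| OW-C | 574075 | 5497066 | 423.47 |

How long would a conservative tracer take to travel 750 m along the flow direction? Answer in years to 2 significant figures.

∂h/∂x = (422.94 − 423.29) / (573805 − 574075) = +0.001296
∂h/∂y = (423.47 − 423.29) / (5497066 − 5496836) = +0.0007826
|∇h| = √(0.001296² + 0.0007826²) = 0.001514
Seepage velocity v = K·i/n = 0.5 × 0.001514 / 0.25 = 0.003028 m/day.
t = 750 / 0.003028 = 2.477e+05 days = 678 years.

680 years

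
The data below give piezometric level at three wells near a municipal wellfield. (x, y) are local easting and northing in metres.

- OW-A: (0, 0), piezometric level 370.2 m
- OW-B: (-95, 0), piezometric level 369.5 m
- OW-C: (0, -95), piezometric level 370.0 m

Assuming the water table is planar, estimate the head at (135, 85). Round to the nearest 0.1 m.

∂h/∂x = (369.5 − 370.2) / (-95 − 0) = +0.007368
∂h/∂y = (370.0 − 370.2) / (-95 − 0) = +0.002105
h(135, 85) = 370.2 + (+0.007368)·(135) + (+0.002105)·(85) = 370.2 +0.995 +0.179 = 371.374 m.

371.4 m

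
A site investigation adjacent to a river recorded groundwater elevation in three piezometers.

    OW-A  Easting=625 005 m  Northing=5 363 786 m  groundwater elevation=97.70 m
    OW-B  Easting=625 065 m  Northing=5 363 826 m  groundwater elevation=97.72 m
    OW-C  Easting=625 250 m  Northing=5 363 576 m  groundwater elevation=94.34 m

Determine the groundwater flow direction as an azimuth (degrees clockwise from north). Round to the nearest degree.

Differences from OW-A: to OW-B (Δx, Δy, Δh) = (60, 40, +0.02); to OW-C = (245, -210, -3.36).
Determinant of the coordinate differences = 60·(-210) − 245·40 = -22400.
∂h/∂x = [(+0.02)·(-210) − (-3.36)·40] / -22400 = -0.005813
∂h/∂y = [60·(-3.36) − 245·(+0.02)] / -22400 = +0.009219
Flow direction (−∇h) has components (+0.005813 E, -0.009219 N).
Azimuth = atan2(E, N) = atan2(+0.005813, -0.009219) = 147.8° ≈ 148°.

148°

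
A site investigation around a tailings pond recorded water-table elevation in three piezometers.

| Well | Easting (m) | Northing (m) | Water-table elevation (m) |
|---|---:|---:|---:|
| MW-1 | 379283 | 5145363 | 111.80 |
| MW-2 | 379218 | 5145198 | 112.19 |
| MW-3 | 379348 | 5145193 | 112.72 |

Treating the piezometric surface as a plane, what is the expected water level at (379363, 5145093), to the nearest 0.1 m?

Taking MW-1 as reference: MW-2−MW-1 = (-65, -165, +0.39); MW-3−MW-1 = (65, -170, +0.92).
Determinant of the coordinate differences = (-65)·(-170) − 65·(-165) = 21775.
∂h/∂x = [(+0.39)·(-170) − (+0.92)·(-165)] / 21775 = +0.003927
∂h/∂y = [(-65)·(+0.92) − 65·(+0.39)] / 21775 = -0.003910
h(379363, 5145093) = 111.80 + (+0.003927)·(80) + (-0.003910)·(-270) = 111.80 +0.314 +1.056 = 113.170 m.

113.2 m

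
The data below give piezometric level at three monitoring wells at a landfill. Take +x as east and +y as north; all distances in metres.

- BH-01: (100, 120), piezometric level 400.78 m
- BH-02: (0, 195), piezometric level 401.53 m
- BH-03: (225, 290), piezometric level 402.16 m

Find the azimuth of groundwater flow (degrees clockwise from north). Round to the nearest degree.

174°

With h = a·x + b·y + c and BH-01 as origin, the differences give:
  (-100)·a + 75·b = +0.75
  125·a + 170·b = +1.38
Eliminate b (×170 and ×75, subtract): -26375·a = 24.000 → a = ∂h/∂x = -0.0009100
Back-substitute: b = ∂h/∂y = +0.008787.
Flow direction (−∇h) has components (+0.0009100 E, -0.008787 N).
Azimuth = atan2(E, N) = atan2(+0.0009100, -0.008787) = 174.1° ≈ 174°.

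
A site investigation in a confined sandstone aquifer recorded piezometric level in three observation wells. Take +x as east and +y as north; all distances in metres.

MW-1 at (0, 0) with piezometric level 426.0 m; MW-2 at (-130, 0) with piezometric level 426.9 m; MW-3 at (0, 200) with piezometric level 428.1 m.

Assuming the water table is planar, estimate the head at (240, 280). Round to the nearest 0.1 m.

427.3 m

∂h/∂x = (426.9 − 426.0) / (-130 − 0) = -0.006923
∂h/∂y = (428.1 − 426.0) / (200 − 0) = +0.01050
h(240, 280) = 426.0 + (-0.006923)·(240) + (+0.01050)·(280) = 426.0 -1.662 +2.940 = 427.278 m.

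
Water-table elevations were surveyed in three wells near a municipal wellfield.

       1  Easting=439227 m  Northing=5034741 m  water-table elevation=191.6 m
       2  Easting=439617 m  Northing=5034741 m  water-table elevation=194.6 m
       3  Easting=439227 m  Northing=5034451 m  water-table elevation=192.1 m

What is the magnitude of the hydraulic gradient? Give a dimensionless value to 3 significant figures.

∂h/∂x = (194.6 − 191.6) / (439617 − 439227) = +0.007692
∂h/∂y = (192.1 − 191.6) / (5034451 − 5034741) = -0.001724
|∇h| = √(0.007692² + -0.001724²) = 0.007883

0.00788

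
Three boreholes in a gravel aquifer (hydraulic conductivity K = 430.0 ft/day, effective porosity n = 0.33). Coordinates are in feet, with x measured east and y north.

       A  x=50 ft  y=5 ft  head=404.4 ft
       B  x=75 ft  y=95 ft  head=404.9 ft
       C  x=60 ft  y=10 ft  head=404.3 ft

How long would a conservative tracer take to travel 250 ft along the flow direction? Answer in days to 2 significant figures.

11 days

With h = a·x + b·y + c and A as origin, the differences give:
  25·a + 90·b = +0.5
  10·a + 5·b = -0.1
Eliminate b (×5 and ×90, subtract): -775·a = 11.50 → a = ∂h/∂x = -0.01484
Back-substitute: b = ∂h/∂y = +0.009677.
|∇h| = √(-0.01484² + 0.009677²) = 0.01772
Seepage velocity v = K·i/n = 430.0 × 0.01772 / 0.33 = 23.09 ft/day.
t = 250 / 23.09 = 10.83 days.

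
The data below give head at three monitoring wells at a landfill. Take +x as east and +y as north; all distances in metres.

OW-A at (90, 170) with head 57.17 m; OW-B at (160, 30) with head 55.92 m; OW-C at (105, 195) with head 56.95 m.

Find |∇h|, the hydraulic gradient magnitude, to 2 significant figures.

Three-point gradient (reference OW-A): Δ to OW-B = (70, -140, -1.25), Δ to OW-C = (15, 25, -0.22).
∂h/∂x = -0.01612, ∂h/∂y = +0.0008701 (det = 3850).
|∇h| = √(-0.01612² + 0.0008701²) = 0.01614

0.016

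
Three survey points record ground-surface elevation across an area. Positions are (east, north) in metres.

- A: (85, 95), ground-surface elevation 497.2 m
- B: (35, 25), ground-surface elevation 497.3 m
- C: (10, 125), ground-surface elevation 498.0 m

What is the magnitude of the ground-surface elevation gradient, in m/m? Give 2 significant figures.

0.0100 m/m

Taking A as reference: B−A = (-50, -70, +0.1); C−A = (-75, 30, +0.8).
Determinant of the coordinate differences = (-50)·30 − (-75)·(-70) = -6750.
∂z/∂x = [(+0.1)·30 − (+0.8)·(-70)] / -6750 = -0.008741
∂z/∂y = [(-50)·(+0.8) − (-75)·(+0.1)] / -6750 = +0.004815
|∇f| = √(-0.008741² + 0.004815²) = 0.009979 m/m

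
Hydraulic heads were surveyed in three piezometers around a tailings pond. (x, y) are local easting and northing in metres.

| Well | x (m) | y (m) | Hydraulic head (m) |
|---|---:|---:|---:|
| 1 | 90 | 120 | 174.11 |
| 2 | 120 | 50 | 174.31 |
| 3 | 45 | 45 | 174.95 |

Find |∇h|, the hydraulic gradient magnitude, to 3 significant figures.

0.0103

With h = a·x + b·y + c and 1 as origin, the differences give:
  30·a + (-70)·b = +0.20
  (-45)·a + (-75)·b = +0.84
Eliminate b (×(-75) and ×(-70), subtract): -5400·a = 43.800 → a = ∂h/∂x = -0.008111
Back-substitute: b = ∂h/∂y = -0.006333.
|∇h| = √(-0.008111² + -0.006333²) = 0.01029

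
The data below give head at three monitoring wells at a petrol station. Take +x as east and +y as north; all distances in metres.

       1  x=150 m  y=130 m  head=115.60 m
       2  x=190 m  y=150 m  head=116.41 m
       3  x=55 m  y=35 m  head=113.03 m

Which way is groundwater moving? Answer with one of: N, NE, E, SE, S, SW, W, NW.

Taking 1 as reference: 2−1 = (40, 20, +0.81); 3−1 = (-95, -95, -2.57).
Determinant of the coordinate differences = 40·(-95) − (-95)·20 = -1900.
∂h/∂x = [(+0.81)·(-95) − (-2.57)·20] / -1900 = +0.01345
∂h/∂y = [40·(-2.57) − (-95)·(+0.81)] / -1900 = +0.01361
Flow = −∇h = (-0.01345 east, -0.01361 north), which points southwest.

SW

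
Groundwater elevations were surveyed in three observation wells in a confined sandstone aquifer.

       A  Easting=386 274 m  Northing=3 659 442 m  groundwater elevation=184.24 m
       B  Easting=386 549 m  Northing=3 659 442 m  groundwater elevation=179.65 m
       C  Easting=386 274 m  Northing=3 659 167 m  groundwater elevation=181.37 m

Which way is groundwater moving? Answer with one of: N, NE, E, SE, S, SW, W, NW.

∂h/∂x = (179.65 − 184.24) / (386549 − 386274) = -0.01669
∂h/∂y = (181.37 − 184.24) / (3659167 − 3659442) = +0.01044
Flow = −∇h = (+0.01669 east, -0.01044 north), which points southeast.

SE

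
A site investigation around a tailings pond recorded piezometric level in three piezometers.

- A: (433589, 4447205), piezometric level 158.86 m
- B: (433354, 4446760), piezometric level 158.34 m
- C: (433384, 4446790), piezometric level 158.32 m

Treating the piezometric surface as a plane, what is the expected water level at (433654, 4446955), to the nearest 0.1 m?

157.8 m

With h = a·x + b·y + c and A as origin, the differences give:
  (-235)·a + (-445)·b = -0.52
  (-205)·a + (-415)·b = -0.54
Eliminate b (×(-415) and ×(-445), subtract): 6300·a = -24.500 → a = ∂h/∂x = -0.003889
Back-substitute: b = ∂h/∂y = +0.003222.
h(433654, 4446955) = 158.86 + (-0.003889)·(65) + (+0.003222)·(-250) = 158.86 -0.253 -0.806 = 157.802 m.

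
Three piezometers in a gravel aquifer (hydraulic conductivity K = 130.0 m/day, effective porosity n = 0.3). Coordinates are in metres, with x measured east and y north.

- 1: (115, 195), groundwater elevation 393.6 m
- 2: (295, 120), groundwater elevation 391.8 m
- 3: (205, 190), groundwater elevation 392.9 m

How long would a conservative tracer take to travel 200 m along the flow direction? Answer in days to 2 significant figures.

With h = a·x + b·y + c and 1 as origin, the differences give:
  180·a + (-75)·b = -1.8
  90·a + (-5)·b = -0.7
Eliminate b (×(-5) and ×(-75), subtract): 5850·a = -43.50 → a = ∂h/∂x = -0.007436
Back-substitute: b = ∂h/∂y = +0.006154.
|∇h| = √(-0.007436² + 0.006154²) = 0.009652
Seepage velocity v = K·i/n = 130.0 × 0.009652 / 0.3 = 4.183 m/day.
t = 200 / 4.183 = 47.81 days.

48 days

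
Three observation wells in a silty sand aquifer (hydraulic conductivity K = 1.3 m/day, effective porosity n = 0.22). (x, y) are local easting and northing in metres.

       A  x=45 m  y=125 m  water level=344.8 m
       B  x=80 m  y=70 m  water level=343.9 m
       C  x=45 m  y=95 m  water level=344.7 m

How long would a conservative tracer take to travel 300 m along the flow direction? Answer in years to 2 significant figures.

6.7 years

With h = a·x + b·y + c and A as origin, the differences give:
  35·a + (-55)·b = -0.9
  0·a + (-30)·b = -0.1
Eliminate b (×(-30) and ×(-55), subtract): -1050·a = 21.50 → a = ∂h/∂x = -0.02048
Back-substitute: b = ∂h/∂y = +0.003333.
|∇h| = √(-0.02048² + 0.003333²) = 0.02075
Seepage velocity v = K·i/n = 1.3 × 0.02075 / 0.22 = 0.1226 m/day.
t = 300 / 0.1226 = 2447 days = 6.7 years.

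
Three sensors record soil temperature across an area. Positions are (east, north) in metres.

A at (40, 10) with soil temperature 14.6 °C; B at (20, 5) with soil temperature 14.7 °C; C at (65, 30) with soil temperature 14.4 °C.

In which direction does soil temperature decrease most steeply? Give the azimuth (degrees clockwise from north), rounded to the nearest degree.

034°

With T = a·x + b·y + c and A as origin, the differences give:
  (-20)·a + (-5)·b = +0.1
  25·a + 20·b = -0.2
Eliminate b (×20 and ×(-5), subtract): -275·a = 1.00 → a = ∂T/∂x = -0.003636
Back-substitute: b = ∂T/∂y = -0.005455.
Steepest decrease is along −∇f: components (+0.003636 E, +0.005455 N).
Azimuth = atan2(+0.003636, +0.005455) = 33.7° ≈ 034°.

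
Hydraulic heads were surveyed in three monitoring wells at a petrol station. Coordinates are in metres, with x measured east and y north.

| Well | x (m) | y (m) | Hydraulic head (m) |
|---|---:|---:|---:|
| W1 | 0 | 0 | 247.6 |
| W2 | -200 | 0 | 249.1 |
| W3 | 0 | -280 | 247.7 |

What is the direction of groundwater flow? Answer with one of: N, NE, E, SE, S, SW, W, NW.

E

∂h/∂x = (249.1 − 247.6) / (-200 − 0) = -0.007500
∂h/∂y = (247.7 − 247.6) / (-280 − 0) = -0.0003571
Flow = −∇h = (+0.007500 east, +0.0003571 north), which points east.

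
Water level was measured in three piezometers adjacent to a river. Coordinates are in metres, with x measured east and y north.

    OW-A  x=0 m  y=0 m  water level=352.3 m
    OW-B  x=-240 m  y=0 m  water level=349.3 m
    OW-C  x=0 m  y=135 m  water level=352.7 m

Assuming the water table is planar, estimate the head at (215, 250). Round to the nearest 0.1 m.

∂h/∂x = (349.3 − 352.3) / (-240 − 0) = +0.01250
∂h/∂y = (352.7 − 352.3) / (135 − 0) = +0.002963
h(215, 250) = 352.3 + (+0.01250)·(215) + (+0.002963)·(250) = 352.3 +2.688 +0.741 = 355.728 m.

355.7 m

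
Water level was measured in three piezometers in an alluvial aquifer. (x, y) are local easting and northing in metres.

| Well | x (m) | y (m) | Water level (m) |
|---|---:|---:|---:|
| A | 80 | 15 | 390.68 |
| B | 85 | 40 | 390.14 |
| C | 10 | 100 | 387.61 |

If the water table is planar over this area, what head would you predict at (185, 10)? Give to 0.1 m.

392.3 m

Differences from A: to B (Δx, Δy, Δh) = (5, 25, -0.54); to C = (-70, 85, -3.07).
Solve a·Δx + b·Δy = Δh: det = 5·85 − (-70)·25 = 2175.
∂h/∂x = [(-0.54)·85 − (-3.07)·25] / 2175 = +0.01418
∂h/∂y = [5·(-3.07) − (-70)·(-0.54)] / 2175 = -0.02444
h(185, 10) = 390.68 + (+0.01418)·(105) + (-0.02444)·(-5) = 390.68 +1.489 +0.122 = 392.291 m.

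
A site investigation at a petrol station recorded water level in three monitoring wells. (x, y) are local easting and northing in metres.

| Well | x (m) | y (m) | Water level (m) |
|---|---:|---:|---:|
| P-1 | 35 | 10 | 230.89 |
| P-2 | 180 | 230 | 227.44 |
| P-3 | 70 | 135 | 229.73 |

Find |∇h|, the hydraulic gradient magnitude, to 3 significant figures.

Differences from P-1: to P-2 (Δx, Δy, Δh) = (145, 220, -3.45); to P-3 = (35, 125, -1.16).
Determinant of the coordinate differences = 145·125 − 35·220 = 10425.
∂h/∂x = [(-3.45)·125 − (-1.16)·220] / 10425 = -0.01689
∂h/∂y = [145·(-1.16) − 35·(-3.45)] / 10425 = -0.004552
|∇h| = √(-0.01689² + -0.004552²) = 0.01749

0.0175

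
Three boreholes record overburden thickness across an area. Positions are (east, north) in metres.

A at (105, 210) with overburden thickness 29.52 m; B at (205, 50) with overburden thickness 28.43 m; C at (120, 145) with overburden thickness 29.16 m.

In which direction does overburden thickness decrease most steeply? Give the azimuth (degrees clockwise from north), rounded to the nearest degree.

Differences from A: to B (Δx, Δy, Δh) = (100, -160, -1.09); to C = (15, -65, -0.36).
Determinant of the coordinate differences = 100·(-65) − 15·(-160) = -4100.
∂d/∂x = [(-1.09)·(-65) − (-0.36)·(-160)] / -4100 = -0.003232
∂d/∂y = [100·(-0.36) − 15·(-1.09)] / -4100 = +0.004793
Steepest decrease is along −∇f: components (+0.003232 E, -0.004793 N).
Azimuth = atan2(+0.003232, -0.004793) = 146.0° ≈ 146°.

146°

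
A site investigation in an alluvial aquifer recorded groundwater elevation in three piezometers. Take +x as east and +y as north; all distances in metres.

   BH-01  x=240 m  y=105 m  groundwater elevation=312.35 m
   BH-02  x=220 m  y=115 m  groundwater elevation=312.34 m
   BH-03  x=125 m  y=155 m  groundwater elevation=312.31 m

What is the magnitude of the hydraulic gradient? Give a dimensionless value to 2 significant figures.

Taking BH-01 as reference: BH-02−BH-01 = (-20, 10, -0.01); BH-03−BH-01 = (-115, 50, -0.04).
Solve a·Δx + b·Δy = Δh: det = (-20)·50 − (-115)·10 = 150.
∂h/∂x = [(-0.01)·50 − (-0.04)·10] / 150 = -0.0006667
∂h/∂y = [(-20)·(-0.04) − (-115)·(-0.01)] / 150 = -0.002333
|∇h| = √(-0.0006667² + -0.002333²) = 0.002426

0.0024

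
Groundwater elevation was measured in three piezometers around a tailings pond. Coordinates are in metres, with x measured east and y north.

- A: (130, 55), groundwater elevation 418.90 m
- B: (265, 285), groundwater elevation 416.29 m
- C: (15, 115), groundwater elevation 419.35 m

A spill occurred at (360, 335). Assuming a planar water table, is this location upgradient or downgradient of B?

Differences from A: to B (Δx, Δy, Δh) = (135, 230, -2.61); to C = (-115, 60, +0.45).
Determinant of the coordinate differences = 135·60 − (-115)·230 = 34550.
∂h/∂x = [(-2.61)·60 − (+0.45)·230] / 34550 = -0.007528
∂h/∂y = [135·(+0.45) − (-115)·(-2.61)] / 34550 = -0.006929
Head at (360, 335) = 418.90 + (-0.007528)·(230) + (-0.006929)·(280) = 415.23 m.
That is lower than the 416.29 m at B, so the point is downgradient.

downgradient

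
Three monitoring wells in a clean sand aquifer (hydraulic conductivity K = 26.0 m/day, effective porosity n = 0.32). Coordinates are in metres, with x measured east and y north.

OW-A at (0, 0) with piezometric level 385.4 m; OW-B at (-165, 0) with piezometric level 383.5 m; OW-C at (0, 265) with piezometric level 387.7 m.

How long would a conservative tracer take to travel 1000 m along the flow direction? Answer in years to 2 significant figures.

∂h/∂x = (383.5 − 385.4) / (-165 − 0) = +0.01152
∂h/∂y = (387.7 − 385.4) / (265 − 0) = +0.008679
|∇h| = √(0.01152² + 0.008679²) = 0.01442
Seepage velocity v = K·i/n = 26.0 × 0.01442 / 0.32 = 1.172 m/day.
t = 1000 / 1.172 = 853.2 days = 2.34 years.

2.3 years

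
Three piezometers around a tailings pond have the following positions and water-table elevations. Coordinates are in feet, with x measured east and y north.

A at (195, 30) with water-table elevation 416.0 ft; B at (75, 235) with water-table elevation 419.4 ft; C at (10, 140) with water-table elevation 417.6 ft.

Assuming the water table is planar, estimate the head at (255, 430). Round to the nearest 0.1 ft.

With h = a·x + b·y + c and A as origin, the differences give:
  (-120)·a + 205·b = +3.4
  (-185)·a + 110·b = +1.6
Eliminate b (×110 and ×205, subtract): 24725·a = 46.00 → a = ∂h/∂x = +0.001860
Back-substitute: b = ∂h/∂y = +0.01767.
h(255, 430) = 416.0 + (+0.001860)·(60) + (+0.01767)·(400) = 416.0 +0.112 +7.070 = 423.181 ft.

423.2 ft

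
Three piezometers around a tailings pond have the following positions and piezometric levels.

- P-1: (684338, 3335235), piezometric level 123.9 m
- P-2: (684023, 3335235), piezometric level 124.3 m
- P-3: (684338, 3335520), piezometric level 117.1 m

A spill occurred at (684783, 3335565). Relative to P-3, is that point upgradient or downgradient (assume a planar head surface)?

∂h/∂x = (124.3 − 123.9) / (684023 − 684338) = -0.001270
∂h/∂y = (117.1 − 123.9) / (3335520 − 3335235) = -0.02386
Head at (684783, 3335565) = 123.9 + (-0.001270)·(445) + (-0.02386)·(330) = 115.46 m.
That is lower than the 117.1 m at P-3, so the point is downgradient.

downgradient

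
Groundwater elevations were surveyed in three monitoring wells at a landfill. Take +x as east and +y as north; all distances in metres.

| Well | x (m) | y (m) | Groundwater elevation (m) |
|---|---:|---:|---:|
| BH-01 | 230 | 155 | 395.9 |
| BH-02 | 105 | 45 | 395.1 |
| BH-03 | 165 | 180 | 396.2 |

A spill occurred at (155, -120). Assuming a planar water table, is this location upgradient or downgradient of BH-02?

downgradient

Three-point gradient (reference BH-01): Δ to BH-02 = (-125, -110, -0.8), Δ to BH-03 = (-65, 25, +0.3).
∂h/∂x = -0.001265, ∂h/∂y = +0.008710 (det = -10275).
Head at (155, -120) = 395.9 + (-0.001265)·(-75) + (+0.008710)·(-275) = 393.60 m.
That is lower than the 395.1 m at BH-02, so the point is downgradient.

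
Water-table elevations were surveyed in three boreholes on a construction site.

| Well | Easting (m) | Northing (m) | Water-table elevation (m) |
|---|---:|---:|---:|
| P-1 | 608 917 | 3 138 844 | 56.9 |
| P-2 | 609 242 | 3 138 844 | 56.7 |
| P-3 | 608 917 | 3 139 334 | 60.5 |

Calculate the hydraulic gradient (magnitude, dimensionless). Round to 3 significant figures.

0.00737

∂h/∂x = (56.7 − 56.9) / (609242 − 608917) = -0.0006154
∂h/∂y = (60.5 − 56.9) / (3139334 − 3138844) = +0.007347
|∇h| = √(-0.0006154² + 0.007347²) = 0.007373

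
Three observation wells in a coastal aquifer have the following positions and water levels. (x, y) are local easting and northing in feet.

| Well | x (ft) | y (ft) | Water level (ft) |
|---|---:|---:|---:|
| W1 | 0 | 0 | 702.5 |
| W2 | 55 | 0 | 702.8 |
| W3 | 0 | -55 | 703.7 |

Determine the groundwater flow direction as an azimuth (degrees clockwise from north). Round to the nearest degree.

346°

∂h/∂x = (702.8 − 702.5) / (55 − 0) = +0.005455
∂h/∂y = (703.7 − 702.5) / (-55 − 0) = -0.02182
Flow direction (−∇h) has components (-0.005455 E, +0.02182 N).
Azimuth = atan2(E, N) = atan2(-0.005455, +0.02182) = 346.0° ≈ 346°.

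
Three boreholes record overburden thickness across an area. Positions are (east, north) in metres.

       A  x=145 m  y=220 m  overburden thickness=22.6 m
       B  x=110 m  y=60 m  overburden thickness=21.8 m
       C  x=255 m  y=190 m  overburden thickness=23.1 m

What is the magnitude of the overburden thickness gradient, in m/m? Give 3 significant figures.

Three-point gradient (reference A): Δ to B = (-35, -160, -0.8), Δ to C = (110, -30, +0.5).
∂d/∂x = +0.005576, ∂d/∂y = +0.003780 (det = 18650).
|∇f| = √(0.005576² + 0.003780²) = 0.006736 m/m

0.00674 m/m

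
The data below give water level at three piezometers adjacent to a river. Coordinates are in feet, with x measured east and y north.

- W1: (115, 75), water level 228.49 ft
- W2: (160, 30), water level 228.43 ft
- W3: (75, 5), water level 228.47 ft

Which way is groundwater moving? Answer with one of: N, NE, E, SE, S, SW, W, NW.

Taking W1 as reference: W2−W1 = (45, -45, -0.06); W3−W1 = (-40, -70, -0.02).
Determinant of the coordinate differences = 45·(-70) − (-40)·(-45) = -4950.
∂h/∂x = [(-0.06)·(-70) − (-0.02)·(-45)] / -4950 = -0.0006667
∂h/∂y = [45·(-0.02) − (-40)·(-0.06)] / -4950 = +0.0006667
Flow = −∇h = (+0.0006667 east, -0.0006667 north), which points southeast.

SE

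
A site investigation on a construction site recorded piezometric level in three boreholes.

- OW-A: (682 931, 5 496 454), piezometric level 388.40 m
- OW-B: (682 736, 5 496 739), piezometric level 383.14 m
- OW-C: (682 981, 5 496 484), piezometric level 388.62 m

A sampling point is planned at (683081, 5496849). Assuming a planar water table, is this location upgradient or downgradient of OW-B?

Three-point gradient (reference OW-A): Δ to OW-B = (-195, 285, -5.26), Δ to OW-C = (50, 30, +0.22).
∂h/∂x = +0.01097, ∂h/∂y = -0.01095 (det = -20100).
Head at (683081, 5496849) = 388.40 + (+0.01097)·(150) + (-0.01095)·(395) = 385.72 m.
That is higher than the 383.14 m at OW-B, so the point is upgradient.

upgradient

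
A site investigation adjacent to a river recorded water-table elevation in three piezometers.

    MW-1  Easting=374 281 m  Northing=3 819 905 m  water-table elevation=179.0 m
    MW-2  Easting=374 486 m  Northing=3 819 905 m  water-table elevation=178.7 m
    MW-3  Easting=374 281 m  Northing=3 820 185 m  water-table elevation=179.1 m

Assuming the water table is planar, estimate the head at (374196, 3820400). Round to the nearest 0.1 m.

∂h/∂x = (178.7 − 179.0) / (374486 − 374281) = -0.001463
∂h/∂y = (179.1 − 179.0) / (3820185 − 3819905) = +0.0003571
h(374196, 3820400) = 179.0 + (-0.001463)·(-85) + (+0.0003571)·(495) = 179.0 +0.124 +0.177 = 179.301 m.

179.3 m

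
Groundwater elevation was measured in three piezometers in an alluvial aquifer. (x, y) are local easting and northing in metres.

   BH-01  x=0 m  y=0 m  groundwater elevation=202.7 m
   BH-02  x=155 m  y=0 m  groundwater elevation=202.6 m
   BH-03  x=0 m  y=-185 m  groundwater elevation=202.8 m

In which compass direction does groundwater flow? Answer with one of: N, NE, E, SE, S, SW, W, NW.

∂h/∂x = (202.6 − 202.7) / (155 − 0) = -0.0006452
∂h/∂y = (202.8 − 202.7) / (-185 − 0) = -0.0005405
Flow = −∇h = (+0.0006452 east, +0.0005405 north), which points northeast.

NE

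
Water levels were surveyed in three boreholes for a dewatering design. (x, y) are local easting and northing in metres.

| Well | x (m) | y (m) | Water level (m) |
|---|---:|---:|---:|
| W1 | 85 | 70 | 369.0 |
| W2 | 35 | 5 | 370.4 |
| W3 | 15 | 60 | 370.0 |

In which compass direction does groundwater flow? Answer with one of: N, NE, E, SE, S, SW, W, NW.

NE

With h = a·x + b·y + c and W1 as origin, the differences give:
  (-50)·a + (-65)·b = +1.4
  (-70)·a + (-10)·b = +1.0
Eliminate b (×(-10) and ×(-65), subtract): -4050·a = 51.00 → a = ∂h/∂x = -0.01259
Back-substitute: b = ∂h/∂y = -0.01185.
Flow = −∇h = (+0.01259 east, +0.01185 north), which points northeast.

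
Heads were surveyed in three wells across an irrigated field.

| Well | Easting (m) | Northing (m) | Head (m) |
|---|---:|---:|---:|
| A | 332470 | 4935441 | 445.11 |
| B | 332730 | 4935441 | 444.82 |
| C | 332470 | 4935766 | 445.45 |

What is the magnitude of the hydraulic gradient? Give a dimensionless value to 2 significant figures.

∂h/∂x = (444.82 − 445.11) / (332730 − 332470) = -0.001115
∂h/∂y = (445.45 − 445.11) / (4935766 − 4935441) = +0.001046
|∇h| = √(-0.001115² + 0.001046²) = 0.001529

0.0015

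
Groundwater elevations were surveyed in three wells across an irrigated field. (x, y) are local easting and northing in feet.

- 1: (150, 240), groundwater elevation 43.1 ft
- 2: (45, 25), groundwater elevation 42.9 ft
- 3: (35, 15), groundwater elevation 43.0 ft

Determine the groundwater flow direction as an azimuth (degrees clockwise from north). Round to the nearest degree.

Differences from 1: to 2 (Δx, Δy, Δh) = (-105, -215, -0.2); to 3 = (-115, -225, -0.1).
Determinant of the coordinate differences = (-105)·(-225) − (-115)·(-215) = -1100.
∂h/∂x = [(-0.2)·(-225) − (-0.1)·(-215)] / -1100 = -0.02136
∂h/∂y = [(-105)·(-0.1) − (-115)·(-0.2)] / -1100 = +0.01136
Flow direction (−∇h) has components (+0.02136 E, -0.01136 N).
Azimuth = atan2(E, N) = atan2(+0.02136, -0.01136) = 118.0° ≈ 118°.

118°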